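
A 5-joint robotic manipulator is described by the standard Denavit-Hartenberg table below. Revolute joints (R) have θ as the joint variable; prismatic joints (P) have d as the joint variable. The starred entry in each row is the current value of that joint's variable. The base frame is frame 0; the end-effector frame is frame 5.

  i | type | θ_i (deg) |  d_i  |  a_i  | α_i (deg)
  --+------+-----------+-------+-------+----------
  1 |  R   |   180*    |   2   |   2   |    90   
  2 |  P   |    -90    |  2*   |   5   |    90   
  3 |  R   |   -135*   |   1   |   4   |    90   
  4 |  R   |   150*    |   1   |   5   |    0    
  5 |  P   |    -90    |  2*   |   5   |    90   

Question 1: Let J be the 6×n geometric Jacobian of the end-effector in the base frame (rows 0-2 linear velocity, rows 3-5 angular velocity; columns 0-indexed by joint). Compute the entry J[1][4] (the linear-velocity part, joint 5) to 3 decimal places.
prismatic axis z_4 = (0.0000,0.7071,0.7071)
J_v[:, 4] = z_4; J_ω[:, 4] = (0,0,0)
entry J[1][4] = 0.7071

0.707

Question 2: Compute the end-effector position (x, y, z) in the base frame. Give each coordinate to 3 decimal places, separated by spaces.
after link 1: o_1 = (-2.0000, 0.0000, 2.0000)
after link 2: o_2 = (-2.0000, 2.0000, -3.0000)
after link 3: o_3 = (-1.0000, -0.8284, -0.1716)
after link 4: o_4 = (1.5000, 2.9405, -2.5263)
after link 5: o_5 = (5.8301, 2.5870, 0.6557)

5.830 2.587 0.656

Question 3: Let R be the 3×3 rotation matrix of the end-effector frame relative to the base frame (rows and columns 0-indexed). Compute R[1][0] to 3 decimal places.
-0.354

End-effector x-axis (col 0 of R) = (0.8660,-0.3536,0.3536)
R[1][0] = -0.3536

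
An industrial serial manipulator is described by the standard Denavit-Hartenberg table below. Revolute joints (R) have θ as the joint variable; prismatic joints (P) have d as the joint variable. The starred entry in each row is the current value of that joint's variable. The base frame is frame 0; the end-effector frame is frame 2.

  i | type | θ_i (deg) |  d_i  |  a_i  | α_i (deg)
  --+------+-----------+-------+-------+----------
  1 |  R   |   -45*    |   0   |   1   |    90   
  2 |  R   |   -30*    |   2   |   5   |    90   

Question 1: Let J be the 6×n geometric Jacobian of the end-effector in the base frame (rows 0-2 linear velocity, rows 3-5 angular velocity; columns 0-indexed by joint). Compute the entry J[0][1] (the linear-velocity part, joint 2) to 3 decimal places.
axis z_1 = (-0.7071,-0.7071,0.0000); lever o_n−o_1 = (1.6476,-4.4761,-2.5000)
cross product → J_v[:, 1] = (1.7678,-1.7678,4.3301)
J_ω[:, 1] = z_1
entry J[0][1] = 1.7678

1.768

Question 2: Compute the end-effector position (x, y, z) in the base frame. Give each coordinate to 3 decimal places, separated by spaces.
after link 1: o_1 = (0.7071, -0.7071, 0.0000)
after link 2: o_2 = (2.3548, -5.1832, -2.5000)

2.355 -5.183 -2.500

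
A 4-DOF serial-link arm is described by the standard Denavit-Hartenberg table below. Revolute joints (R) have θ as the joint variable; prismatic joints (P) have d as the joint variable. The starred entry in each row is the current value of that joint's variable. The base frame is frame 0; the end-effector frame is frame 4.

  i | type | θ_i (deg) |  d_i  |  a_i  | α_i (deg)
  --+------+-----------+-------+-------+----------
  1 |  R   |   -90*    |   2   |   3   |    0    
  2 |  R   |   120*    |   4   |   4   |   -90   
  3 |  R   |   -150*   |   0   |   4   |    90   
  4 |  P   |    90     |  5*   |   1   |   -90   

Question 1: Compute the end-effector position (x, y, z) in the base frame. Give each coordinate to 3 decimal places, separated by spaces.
after link 1: o_1 = (0.0000, -3.0000, 2.0000)
after link 2: o_2 = (3.4641, -1.0000, 6.0000)
after link 3: o_3 = (0.4641, -2.7321, 8.0000)
after link 4: o_4 = (-2.2010, -3.1160, 3.6699)

-2.201 -3.116 3.670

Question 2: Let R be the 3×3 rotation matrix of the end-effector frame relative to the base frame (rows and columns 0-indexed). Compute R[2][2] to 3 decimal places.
-0.500

End-effector z-axis (col 2 of R) = (0.7500,0.4330,-0.5000)
R[2][2] = -0.5000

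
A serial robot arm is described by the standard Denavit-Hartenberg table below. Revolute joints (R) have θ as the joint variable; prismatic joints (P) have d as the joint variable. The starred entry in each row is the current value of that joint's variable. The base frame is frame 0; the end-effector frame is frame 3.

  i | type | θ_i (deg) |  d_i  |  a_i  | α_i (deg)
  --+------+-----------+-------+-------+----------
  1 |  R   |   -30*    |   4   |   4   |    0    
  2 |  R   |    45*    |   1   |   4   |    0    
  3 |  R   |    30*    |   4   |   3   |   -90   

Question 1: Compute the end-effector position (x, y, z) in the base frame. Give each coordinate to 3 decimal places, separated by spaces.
after link 1: o_1 = (3.4641, -2.0000, 4.0000)
after link 2: o_2 = (7.3278, -0.9647, 5.0000)
after link 3: o_3 = (9.4491, 1.1566, 9.0000)

9.449 1.157 9.000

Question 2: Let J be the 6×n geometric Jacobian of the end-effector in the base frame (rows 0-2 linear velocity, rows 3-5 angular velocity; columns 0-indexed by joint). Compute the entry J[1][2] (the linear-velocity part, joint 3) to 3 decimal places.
2.121

axis z_2 = (0.0000,0.0000,1.0000); lever o_n−o_2 = (2.1213,2.1213,4.0000)
cross product → J_v[:, 2] = (-2.1213,2.1213,0.0000)
J_ω[:, 2] = z_2
entry J[1][2] = 2.1213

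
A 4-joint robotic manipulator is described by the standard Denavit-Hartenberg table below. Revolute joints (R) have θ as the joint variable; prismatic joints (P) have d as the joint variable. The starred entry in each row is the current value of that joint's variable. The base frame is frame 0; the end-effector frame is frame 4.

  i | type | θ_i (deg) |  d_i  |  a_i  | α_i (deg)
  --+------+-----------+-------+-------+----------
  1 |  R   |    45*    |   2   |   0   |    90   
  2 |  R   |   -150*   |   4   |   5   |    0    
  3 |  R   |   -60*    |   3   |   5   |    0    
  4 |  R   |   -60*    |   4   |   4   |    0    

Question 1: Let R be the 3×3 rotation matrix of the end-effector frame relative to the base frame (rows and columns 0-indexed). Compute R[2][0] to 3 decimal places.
1.000

End-effector x-axis (col 0 of R) = (-0.0000,-0.0000,1.0000)
R[2][0] = 1.0000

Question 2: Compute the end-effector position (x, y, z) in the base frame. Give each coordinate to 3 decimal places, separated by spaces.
1.654 -13.902 6.000

after link 1: o_1 = (0.0000, 0.0000, 2.0000)
after link 2: o_2 = (-0.2334, -5.8903, -0.5000)
after link 3: o_3 = (-1.1740, -11.0735, 2.0000)
after link 4: o_4 = (1.6545, -13.9019, 6.0000)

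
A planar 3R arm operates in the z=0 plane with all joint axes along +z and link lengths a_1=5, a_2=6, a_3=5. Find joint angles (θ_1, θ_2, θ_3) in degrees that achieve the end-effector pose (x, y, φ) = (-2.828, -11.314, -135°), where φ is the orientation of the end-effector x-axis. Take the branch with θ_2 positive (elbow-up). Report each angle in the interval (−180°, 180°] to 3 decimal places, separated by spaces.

-134.994 89.995 -90.001

wrist centre = target − a_3·(cos φ, sin φ) = (0.7075, -7.7785)
cos θ_2 = (61.0051−5²−6²)/(2·5·6) = 0.0001; θ_2 = 89.9951° (elbow-up)
β = atan2(-7.7785,0.7075) = -84.8026°; ψ = atan2(6.0000,5.0005) = 50.1915°
θ_1 = β − ψ = -134.9942°
θ_3 = φ − θ_1 − θ_2 = -90.0009° (wrapped to (-180°,180°])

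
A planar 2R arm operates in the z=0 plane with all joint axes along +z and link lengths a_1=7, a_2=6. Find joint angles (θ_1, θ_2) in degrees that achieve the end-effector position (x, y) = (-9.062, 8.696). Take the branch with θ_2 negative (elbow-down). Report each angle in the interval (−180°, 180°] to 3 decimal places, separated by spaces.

150.004 -30.008

cos θ_2 = (157.7403−7²−6²)/(2·7·6) = 0.8660; θ_2 = -30.0080° (elbow-down)
β = atan2(8.6960,-9.0620) = 136.1807°; ψ = atan2(-3.0007,12.1957) = -13.8229°
θ_1 = β − ψ = 150.0036°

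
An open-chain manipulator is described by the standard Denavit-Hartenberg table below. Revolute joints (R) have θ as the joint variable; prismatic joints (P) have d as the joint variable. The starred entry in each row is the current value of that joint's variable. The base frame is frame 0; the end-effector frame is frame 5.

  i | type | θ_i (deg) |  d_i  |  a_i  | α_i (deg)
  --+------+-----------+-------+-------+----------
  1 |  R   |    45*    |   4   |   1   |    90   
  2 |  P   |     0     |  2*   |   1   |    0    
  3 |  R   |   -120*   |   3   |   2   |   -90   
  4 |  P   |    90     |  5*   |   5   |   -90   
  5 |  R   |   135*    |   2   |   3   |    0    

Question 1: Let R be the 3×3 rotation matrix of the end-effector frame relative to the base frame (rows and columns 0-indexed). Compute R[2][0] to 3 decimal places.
End-effector x-axis (col 0 of R) = (0.0670,-0.9330,0.3536)
R[2][0] = 0.3536

0.354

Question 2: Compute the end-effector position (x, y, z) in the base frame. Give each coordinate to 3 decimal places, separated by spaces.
after link 1: o_1 = (0.7071, 0.7071, 4.0000)
after link 2: o_2 = (2.8284, -0.0000, 4.0000)
after link 3: o_3 = (4.2426, -2.8284, 2.2679)
after link 4: o_4 = (3.7690, 3.7690, -0.2321)
after link 5: o_5 = (4.6770, 1.6770, 2.5607)

4.677 1.677 2.561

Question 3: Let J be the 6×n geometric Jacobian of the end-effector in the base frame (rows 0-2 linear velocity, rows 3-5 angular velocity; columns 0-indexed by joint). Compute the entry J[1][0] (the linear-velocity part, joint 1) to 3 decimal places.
axis z_0 = ẑ; lever o_n−o_0 = (4.6770,1.6770,2.5607)
cross product → J_v[:, 0] = (-1.6770,4.6770,0.0000)
J_ω[:, 0] = z_0
entry J[1][0] = 4.6770

4.677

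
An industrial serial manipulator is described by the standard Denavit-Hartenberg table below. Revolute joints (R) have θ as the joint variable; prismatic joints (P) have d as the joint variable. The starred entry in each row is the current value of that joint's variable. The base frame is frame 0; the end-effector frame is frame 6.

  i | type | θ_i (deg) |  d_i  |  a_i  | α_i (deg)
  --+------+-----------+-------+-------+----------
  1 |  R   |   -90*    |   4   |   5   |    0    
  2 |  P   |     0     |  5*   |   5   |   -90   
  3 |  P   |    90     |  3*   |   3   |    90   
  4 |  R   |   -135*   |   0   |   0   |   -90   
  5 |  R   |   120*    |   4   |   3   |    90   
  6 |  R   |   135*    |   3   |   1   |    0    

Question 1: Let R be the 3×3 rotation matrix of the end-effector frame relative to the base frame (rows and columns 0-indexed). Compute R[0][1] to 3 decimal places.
End-effector y-axis (col 1 of R) = (0.2500,-0.6124,0.7500)
R[0][1] = 0.2500

0.250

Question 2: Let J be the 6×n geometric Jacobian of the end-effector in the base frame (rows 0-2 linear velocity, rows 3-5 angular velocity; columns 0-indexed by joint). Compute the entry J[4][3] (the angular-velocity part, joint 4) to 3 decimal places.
axis z_3 = (0.0000,-1.0000,0.0000); lever o_n−o_3 = (-4.3549,3.4857,-2.3020)
cross product → J_v[:, 3] = (2.3020,0.0000,-4.3549)
J_ω[:, 3] = z_3
entry J[4][3] = -1.0000

-1.000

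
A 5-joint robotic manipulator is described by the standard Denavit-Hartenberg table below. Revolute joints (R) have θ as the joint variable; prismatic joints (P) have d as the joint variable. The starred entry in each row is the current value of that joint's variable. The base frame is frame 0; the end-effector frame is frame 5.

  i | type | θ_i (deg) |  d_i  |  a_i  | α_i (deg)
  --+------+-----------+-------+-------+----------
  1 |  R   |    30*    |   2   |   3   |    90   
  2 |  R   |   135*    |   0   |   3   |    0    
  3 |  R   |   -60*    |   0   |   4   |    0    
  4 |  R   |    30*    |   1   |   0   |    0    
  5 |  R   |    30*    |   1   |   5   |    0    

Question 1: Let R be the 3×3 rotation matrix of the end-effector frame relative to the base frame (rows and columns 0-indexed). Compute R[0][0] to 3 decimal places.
End-effector x-axis (col 0 of R) = (-0.6124,-0.3536,0.7071)
R[0][0] = -0.6124

-0.612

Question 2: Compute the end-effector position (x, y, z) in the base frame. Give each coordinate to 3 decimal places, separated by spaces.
-0.404 -2.543 11.521

after link 1: o_1 = (2.5981, 1.5000, 2.0000)
after link 2: o_2 = (0.7610, 0.4393, 4.1213)
after link 3: o_3 = (1.6575, 0.9570, 7.9850)
after link 4: o_4 = (2.1575, 0.0910, 7.9850)
after link 5: o_5 = (-0.4043, -2.5428, 11.5206)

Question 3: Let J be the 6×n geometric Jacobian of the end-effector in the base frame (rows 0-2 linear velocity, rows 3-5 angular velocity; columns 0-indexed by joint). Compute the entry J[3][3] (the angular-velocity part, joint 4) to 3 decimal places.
0.500

axis z_3 = (0.5000,-0.8660,0.0000); lever o_n−o_3 = (-2.0619,-3.4998,3.5355)
cross product → J_v[:, 3] = (-3.0619,-1.7678,-3.5355)
J_ω[:, 3] = z_3
entry J[3][3] = 0.5000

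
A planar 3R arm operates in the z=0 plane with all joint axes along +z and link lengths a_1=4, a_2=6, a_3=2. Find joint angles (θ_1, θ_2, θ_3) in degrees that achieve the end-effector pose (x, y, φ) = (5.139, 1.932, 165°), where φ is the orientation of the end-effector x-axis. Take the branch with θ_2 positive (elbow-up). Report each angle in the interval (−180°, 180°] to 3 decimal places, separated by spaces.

-45.001 90.003 119.998

wrist centre = target − a_3·(cos φ, sin φ) = (7.0709, 1.4144)
cos θ_2 = (51.9974−4²−6²)/(2·4·6) = -0.0001; θ_2 = 90.0031° (elbow-up)
β = atan2(1.4144,7.0709) = 11.3114°; ψ = atan2(6.0000,3.9997) = 56.3121°
θ_1 = β − ψ = -45.0007°
θ_3 = φ − θ_1 − θ_2 = 119.9975° (wrapped to (-180°,180°])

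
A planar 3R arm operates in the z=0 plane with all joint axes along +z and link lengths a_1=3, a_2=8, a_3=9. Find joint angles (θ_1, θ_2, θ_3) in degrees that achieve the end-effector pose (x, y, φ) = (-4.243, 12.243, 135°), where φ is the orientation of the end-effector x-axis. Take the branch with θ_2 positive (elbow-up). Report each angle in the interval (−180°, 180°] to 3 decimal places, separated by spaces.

-44.990 134.995 44.995

wrist centre = target − a_3·(cos φ, sin φ) = (2.1210, 5.8790)
cos θ_2 = (39.0616−3²−8²)/(2·3·8) = -0.7071; θ_2 = 134.9954° (elbow-up)
β = atan2(5.8790,2.1210) = 70.1622°; ψ = atan2(5.6573,-2.6564) = 115.1525°
θ_1 = β − ψ = -44.9903°
θ_3 = φ − θ_1 − θ_2 = 44.9949° (wrapped to (-180°,180°])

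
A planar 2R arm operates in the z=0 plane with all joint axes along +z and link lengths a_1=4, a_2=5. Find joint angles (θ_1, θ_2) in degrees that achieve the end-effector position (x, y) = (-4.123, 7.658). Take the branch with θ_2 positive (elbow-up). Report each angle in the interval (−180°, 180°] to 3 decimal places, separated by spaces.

101.597 29.991

cos θ_2 = (75.6441−4²−5²)/(2·4·5) = 0.8661; θ_2 = 29.9912° (elbow-up)
β = atan2(7.6580,-4.1230) = 118.2976°; ψ = atan2(2.4993,8.3305) = 16.7004°
θ_1 = β − ψ = 101.5973°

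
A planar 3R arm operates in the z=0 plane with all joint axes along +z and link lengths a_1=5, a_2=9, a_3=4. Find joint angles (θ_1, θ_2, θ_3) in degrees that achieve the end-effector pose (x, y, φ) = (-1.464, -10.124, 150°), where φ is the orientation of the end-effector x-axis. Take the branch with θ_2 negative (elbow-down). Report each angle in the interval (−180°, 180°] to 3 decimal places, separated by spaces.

wrist centre = target − a_3·(cos φ, sin φ) = (2.0001, -12.1240)
cos θ_2 = (150.9918−5²−9²)/(2·5·9) = 0.4999; θ_2 = -60.0060° (elbow-down)
β = atan2(-12.1240,2.0001) = -80.6323°; ψ = atan2(-7.7947,9.4992) = -39.3711°
θ_1 = β − ψ = -41.2611°
θ_3 = φ − θ_1 − θ_2 = -108.7328° (wrapped to (-180°,180°])

-41.261 -60.006 -108.733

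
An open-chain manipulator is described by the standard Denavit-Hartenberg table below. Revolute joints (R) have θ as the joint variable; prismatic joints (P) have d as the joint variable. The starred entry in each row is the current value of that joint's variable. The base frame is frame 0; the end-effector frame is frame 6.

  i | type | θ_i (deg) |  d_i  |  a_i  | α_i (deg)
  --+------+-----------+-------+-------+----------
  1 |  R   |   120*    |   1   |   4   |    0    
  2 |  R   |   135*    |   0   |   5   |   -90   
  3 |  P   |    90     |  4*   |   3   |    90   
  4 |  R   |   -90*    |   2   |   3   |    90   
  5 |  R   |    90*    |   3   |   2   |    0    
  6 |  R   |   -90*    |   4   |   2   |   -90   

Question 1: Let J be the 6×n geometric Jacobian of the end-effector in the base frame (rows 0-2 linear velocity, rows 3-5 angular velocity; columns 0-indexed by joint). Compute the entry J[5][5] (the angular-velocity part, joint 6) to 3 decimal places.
1.000

axis z_5 = (-0.0000,0.0000,1.0000); lever o_n−o_5 = (-1.9319,0.5176,4.0000)
cross product → J_v[:, 5] = (-0.5176,-1.9319,-0.0000)
J_ω[:, 5] = z_5
entry J[5][5] = 1.0000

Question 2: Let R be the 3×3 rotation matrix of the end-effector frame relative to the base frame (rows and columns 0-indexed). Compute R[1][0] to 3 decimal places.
0.259

End-effector x-axis (col 0 of R) = (-0.9659,0.2588,-0.0000)
R[1][0] = 0.2588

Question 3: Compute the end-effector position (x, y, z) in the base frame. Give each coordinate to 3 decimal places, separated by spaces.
-5.295 -4.970 5.000

after link 1: o_1 = (-2.0000, 3.4641, 1.0000)
after link 2: o_2 = (-3.2941, -1.3655, 1.0000)
after link 3: o_3 = (0.5696, -2.4008, -2.0000)
after link 4: o_4 = (-2.8458, -3.5562, -2.0000)
after link 5: o_5 = (-3.3634, -5.4880, 1.0000)
after link 6: o_6 = (-5.2953, -4.9704, 5.0000)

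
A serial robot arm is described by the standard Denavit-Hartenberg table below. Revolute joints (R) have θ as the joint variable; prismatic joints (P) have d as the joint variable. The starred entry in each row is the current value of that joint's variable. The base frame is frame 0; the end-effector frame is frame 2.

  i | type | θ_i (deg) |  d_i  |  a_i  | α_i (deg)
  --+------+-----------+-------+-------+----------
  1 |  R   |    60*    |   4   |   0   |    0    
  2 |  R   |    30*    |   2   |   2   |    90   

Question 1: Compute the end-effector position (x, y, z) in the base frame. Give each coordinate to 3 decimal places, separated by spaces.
after link 1: o_1 = (0.0000, 0.0000, 4.0000)
after link 2: o_2 = (0.0000, 2.0000, 6.0000)

0.000 2.000 6.000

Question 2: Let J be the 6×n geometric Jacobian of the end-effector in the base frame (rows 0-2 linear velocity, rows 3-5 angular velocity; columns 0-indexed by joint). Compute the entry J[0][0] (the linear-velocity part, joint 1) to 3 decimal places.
-2.000

axis z_0 = ẑ; lever o_n−o_0 = (0.0000,2.0000,6.0000)
cross product → J_v[:, 0] = (-2.0000,0.0000,0.0000)
J_ω[:, 0] = z_0
entry J[0][0] = -2.0000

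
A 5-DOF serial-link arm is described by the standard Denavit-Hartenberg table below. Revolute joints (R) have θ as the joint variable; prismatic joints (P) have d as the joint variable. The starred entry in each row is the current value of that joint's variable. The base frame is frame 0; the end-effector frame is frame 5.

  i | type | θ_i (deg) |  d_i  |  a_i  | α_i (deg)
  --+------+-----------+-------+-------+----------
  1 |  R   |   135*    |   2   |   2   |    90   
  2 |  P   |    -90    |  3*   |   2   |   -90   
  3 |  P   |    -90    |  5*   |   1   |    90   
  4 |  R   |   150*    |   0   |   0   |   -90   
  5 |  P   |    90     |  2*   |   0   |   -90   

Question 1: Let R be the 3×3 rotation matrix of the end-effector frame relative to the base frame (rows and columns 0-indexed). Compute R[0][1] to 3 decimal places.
-0.259

End-effector y-axis (col 1 of R) = (-0.2588,0.9659,-0.0000)
R[0][1] = -0.2588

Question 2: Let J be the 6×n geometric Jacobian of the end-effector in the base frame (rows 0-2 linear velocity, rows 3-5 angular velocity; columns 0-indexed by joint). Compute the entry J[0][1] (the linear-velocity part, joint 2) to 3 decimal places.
0.707

prismatic axis z_1 = (0.7071,0.7071,0.0000)
J_v[:, 1] = z_1; J_ω[:, 1] = (0,0,0)
entry J[0][1] = 0.7071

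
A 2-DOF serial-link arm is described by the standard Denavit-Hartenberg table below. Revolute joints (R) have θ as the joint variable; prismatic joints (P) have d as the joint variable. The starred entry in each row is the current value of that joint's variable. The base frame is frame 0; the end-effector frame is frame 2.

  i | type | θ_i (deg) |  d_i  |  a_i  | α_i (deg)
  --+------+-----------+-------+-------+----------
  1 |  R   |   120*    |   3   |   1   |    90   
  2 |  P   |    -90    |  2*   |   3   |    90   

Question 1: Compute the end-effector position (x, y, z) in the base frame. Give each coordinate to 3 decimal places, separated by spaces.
after link 1: o_1 = (-0.5000, 0.8660, 3.0000)
after link 2: o_2 = (1.2321, 1.8660, 0.0000)

1.232 1.866 0.000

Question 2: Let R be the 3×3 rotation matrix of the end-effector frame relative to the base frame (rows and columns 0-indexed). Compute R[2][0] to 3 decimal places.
End-effector x-axis (col 0 of R) = (0.0000,0.0000,-1.0000)
R[2][0] = -1.0000

-1.000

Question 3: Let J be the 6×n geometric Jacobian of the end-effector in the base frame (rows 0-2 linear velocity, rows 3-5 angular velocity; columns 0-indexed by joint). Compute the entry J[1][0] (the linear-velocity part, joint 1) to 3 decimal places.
1.232

axis z_0 = ẑ; lever o_n−o_0 = (1.2321,1.8660,0.0000)
cross product → J_v[:, 0] = (-1.8660,1.2321,0.0000)
J_ω[:, 0] = z_0
entry J[1][0] = 1.2321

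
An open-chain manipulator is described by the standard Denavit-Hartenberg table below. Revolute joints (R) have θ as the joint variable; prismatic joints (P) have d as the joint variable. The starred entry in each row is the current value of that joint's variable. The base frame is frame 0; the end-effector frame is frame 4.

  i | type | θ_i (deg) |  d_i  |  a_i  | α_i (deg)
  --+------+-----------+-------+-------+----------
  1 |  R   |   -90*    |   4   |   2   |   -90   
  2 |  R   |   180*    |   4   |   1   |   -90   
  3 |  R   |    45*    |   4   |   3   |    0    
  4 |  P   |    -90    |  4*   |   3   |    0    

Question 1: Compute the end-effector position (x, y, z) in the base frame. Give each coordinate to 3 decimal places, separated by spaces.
after link 1: o_1 = (0.0000, -2.0000, 4.0000)
after link 2: o_2 = (4.0000, -1.0000, 4.0000)
after link 3: o_3 = (1.8787, 1.1213, 8.0000)
after link 4: o_4 = (4.0000, 3.2426, 12.0000)

4.000 3.243 12.000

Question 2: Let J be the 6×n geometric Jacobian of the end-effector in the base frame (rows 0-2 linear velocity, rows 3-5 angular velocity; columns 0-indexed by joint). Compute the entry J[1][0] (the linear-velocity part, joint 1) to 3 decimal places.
axis z_0 = ẑ; lever o_n−o_0 = (4.0000,3.2426,12.0000)
cross product → J_v[:, 0] = (-3.2426,4.0000,0.0000)
J_ω[:, 0] = z_0
entry J[1][0] = 4.0000

4.000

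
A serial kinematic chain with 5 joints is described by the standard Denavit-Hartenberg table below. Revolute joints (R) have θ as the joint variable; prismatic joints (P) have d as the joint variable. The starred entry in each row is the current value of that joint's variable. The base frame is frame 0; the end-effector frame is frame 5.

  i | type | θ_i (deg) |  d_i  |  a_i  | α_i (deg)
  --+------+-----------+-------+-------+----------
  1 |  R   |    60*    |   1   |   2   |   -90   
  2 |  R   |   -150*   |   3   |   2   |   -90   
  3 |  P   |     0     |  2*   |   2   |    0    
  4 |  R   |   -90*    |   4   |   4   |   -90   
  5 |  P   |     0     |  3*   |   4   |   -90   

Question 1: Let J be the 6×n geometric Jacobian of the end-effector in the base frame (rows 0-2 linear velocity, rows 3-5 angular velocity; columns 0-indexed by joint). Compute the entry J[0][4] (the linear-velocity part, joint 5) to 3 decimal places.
prismatic axis z_4 = (-0.4330,-0.7500,0.5000)
J_v[:, 4] = z_4; J_ω[:, 4] = (0,0,0)
entry J[0][4] = -0.4330

-0.433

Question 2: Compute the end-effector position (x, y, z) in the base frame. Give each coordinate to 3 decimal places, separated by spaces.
-10.057 4.580 9.696

after link 1: o_1 = (1.0000, 1.7321, 1.0000)
after link 2: o_2 = (-2.4641, 1.7321, 2.0000)
after link 3: o_3 = (-2.8301, 1.0981, 4.7321)
after link 4: o_4 = (-5.2942, 4.8301, 8.1962)
after link 5: o_5 = (-10.0574, 4.5801, 9.6962)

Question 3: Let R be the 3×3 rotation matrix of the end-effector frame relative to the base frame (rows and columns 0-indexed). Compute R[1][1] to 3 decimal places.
0.750

End-effector y-axis (col 1 of R) = (0.4330,0.7500,-0.5000)
R[1][1] = 0.7500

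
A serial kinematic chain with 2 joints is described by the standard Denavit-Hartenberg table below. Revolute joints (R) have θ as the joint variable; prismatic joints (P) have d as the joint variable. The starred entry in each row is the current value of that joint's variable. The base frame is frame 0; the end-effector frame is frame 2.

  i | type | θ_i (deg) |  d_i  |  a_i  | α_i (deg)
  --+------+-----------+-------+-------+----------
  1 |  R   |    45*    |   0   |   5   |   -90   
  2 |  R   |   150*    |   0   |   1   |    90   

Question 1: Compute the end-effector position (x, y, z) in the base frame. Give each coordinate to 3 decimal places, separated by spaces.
2.923 2.923 -0.500

after link 1: o_1 = (3.5355, 3.5355, 0.0000)
after link 2: o_2 = (2.9232, 2.9232, -0.5000)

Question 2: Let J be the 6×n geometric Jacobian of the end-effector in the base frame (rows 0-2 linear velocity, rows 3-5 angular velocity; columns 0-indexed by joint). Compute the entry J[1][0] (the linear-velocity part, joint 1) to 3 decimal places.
2.923

axis z_0 = ẑ; lever o_n−o_0 = (2.9232,2.9232,-0.5000)
cross product → J_v[:, 0] = (-2.9232,2.9232,0.0000)
J_ω[:, 0] = z_0
entry J[1][0] = 2.9232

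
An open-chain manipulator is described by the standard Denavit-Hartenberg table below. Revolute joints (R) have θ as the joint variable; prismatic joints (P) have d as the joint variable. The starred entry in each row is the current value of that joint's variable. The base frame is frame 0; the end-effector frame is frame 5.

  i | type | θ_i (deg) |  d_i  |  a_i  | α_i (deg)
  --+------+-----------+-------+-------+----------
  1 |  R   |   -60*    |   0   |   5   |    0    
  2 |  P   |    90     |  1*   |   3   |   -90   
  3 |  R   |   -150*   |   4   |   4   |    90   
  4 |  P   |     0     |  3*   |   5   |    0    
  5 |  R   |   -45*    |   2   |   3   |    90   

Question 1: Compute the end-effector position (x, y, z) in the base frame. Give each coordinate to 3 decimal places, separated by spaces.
after link 1: o_1 = (2.5000, -4.3301, 0.0000)
after link 2: o_2 = (5.0981, -2.8301, 1.0000)
after link 3: o_3 = (0.0981, -1.0981, 3.0000)
after link 4: o_4 = (-4.9510, -4.0131, 2.9019)
after link 5: o_5 = (-6.3473, -7.2688, 2.2305)

-6.347 -7.269 2.231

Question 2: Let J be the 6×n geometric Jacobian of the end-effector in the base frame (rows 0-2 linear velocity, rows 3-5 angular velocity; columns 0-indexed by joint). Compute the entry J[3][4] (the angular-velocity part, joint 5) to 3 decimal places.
-0.433

axis z_4 = (-0.4330,-0.2500,-0.8660); lever o_n−o_4 = (-1.3964,-3.2557,-0.6714)
cross product → J_v[:, 4] = (-2.6517,0.9186,1.0607)
J_ω[:, 4] = z_4
entry J[3][4] = -0.4330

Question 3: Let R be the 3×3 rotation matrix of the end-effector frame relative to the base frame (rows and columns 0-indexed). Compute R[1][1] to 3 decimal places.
-0.250

End-effector y-axis (col 1 of R) = (-0.4330,-0.2500,-0.8660)
R[1][1] = -0.2500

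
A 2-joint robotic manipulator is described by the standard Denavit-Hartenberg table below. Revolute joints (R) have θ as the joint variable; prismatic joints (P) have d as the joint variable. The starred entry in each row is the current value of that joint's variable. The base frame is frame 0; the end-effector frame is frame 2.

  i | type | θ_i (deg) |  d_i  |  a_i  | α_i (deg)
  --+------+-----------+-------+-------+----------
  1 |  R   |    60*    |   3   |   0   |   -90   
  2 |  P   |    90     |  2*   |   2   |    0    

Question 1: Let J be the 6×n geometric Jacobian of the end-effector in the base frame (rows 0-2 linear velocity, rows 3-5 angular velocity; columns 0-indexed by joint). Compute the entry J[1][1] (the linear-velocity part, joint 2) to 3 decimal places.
prismatic axis z_1 = (-0.8660,0.5000,0.0000)
J_v[:, 1] = z_1; J_ω[:, 1] = (0,0,0)
entry J[1][1] = 0.5000

0.500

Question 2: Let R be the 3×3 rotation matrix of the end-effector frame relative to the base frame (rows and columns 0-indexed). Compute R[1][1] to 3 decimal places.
End-effector y-axis (col 1 of R) = (-0.5000,-0.8660,-0.0000)
R[1][1] = -0.8660

-0.866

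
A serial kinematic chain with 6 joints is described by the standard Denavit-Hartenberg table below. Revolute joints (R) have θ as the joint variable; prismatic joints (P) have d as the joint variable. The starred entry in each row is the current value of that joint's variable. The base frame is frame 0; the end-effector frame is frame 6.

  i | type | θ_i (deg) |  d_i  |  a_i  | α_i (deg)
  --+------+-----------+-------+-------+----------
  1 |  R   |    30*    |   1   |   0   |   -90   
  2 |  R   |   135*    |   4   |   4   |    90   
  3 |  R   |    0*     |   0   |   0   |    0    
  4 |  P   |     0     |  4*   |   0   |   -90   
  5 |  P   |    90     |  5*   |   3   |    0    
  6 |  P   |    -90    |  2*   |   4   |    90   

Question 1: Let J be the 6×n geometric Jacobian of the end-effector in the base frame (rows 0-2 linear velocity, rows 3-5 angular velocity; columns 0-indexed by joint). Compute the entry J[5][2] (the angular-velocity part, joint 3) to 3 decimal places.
axis z_2 = (0.6124,0.3536,-0.7071); lever o_n−o_2 = (-5.3371,5.0015,-3.5355)
cross product → J_v[:, 2] = (2.2866,5.9390,4.9497)
J_ω[:, 2] = z_2
entry J[5][2] = -0.7071

-0.707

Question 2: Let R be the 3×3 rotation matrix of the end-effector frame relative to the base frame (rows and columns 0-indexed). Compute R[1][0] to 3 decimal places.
-0.354

End-effector x-axis (col 0 of R) = (-0.6124,-0.3536,-0.7071)
R[1][0] = -0.3536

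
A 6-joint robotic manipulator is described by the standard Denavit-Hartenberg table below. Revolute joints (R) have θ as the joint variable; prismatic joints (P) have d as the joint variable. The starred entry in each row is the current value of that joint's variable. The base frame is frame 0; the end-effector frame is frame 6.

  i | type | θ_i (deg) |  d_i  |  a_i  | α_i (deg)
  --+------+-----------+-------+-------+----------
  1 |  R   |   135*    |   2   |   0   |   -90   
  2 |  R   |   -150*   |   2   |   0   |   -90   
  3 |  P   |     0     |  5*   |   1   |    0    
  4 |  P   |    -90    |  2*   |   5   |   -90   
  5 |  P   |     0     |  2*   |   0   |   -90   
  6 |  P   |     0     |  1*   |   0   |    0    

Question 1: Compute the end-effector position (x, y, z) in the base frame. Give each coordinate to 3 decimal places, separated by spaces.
after link 1: o_1 = (0.0000, 0.0000, 2.0000)
after link 2: o_2 = (-1.4142, -1.4142, 2.0000)
after link 3: o_3 = (-2.5696, -0.2588, 6.8301)
after link 4: o_4 = (-6.8122, -3.0872, 8.5622)
after link 5: o_5 = (-5.5875, -4.3120, 9.5622)
after link 6: o_6 = (-5.2340, -4.6655, 8.6962)

-5.234 -4.666 8.696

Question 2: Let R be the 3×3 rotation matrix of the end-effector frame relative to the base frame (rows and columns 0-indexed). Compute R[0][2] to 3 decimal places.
End-effector z-axis (col 2 of R) = (0.3536,-0.3536,-0.8660)
R[0][2] = 0.3536

0.354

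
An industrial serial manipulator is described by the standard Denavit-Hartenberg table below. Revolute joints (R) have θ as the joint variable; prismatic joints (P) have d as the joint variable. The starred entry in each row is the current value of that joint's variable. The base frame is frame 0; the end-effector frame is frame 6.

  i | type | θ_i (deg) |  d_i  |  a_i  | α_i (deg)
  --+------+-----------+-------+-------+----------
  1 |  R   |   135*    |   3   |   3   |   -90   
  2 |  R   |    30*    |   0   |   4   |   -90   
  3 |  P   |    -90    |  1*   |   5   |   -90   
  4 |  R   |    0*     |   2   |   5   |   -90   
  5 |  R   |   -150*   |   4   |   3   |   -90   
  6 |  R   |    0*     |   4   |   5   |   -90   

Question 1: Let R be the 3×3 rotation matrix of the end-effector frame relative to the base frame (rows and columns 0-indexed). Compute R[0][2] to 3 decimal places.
End-effector z-axis (col 2 of R) = (0.3536,-0.3536,-0.8660)
R[0][2] = 0.3536

0.354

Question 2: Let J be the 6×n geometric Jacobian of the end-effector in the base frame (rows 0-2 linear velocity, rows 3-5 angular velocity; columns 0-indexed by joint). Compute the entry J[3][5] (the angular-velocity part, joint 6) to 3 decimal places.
axis z_5 = (-0.8839,0.1768,-0.4330); lever o_n−o_5 = (-2.0046,5.2999,-2.9821)
cross product → J_v[:, 5] = (1.7678,-1.7678,-4.3301)
J_ω[:, 5] = z_5
entry J[3][5] = -0.8839

-0.884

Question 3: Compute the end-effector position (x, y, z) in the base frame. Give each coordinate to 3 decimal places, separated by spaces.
after link 1: o_1 = (-2.1213, 2.1213, 3.0000)
after link 2: o_2 = (-4.5708, 4.5708, 1.0000)
after link 3: o_3 = (-7.7528, 0.6817, 0.1340)
after link 4: o_4 = (-12.5131, -1.6291, -0.8660)
after link 5: o_5 = (-13.0087, 2.5408, 1.8481)
after link 6: o_6 = (-15.0133, 7.8407, -1.1340)

-15.013 7.841 -1.134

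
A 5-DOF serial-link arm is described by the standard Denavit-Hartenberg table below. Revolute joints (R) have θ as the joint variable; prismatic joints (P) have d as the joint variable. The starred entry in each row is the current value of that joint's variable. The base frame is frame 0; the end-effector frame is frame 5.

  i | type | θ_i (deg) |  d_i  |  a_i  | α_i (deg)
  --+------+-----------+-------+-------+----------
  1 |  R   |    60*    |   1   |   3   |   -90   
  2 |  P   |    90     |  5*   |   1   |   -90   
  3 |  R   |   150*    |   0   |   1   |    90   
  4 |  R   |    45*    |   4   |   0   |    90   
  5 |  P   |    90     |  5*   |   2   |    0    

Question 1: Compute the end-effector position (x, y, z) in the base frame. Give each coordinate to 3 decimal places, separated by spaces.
5.402 4.428 0.928

after link 1: o_1 = (1.5000, 2.5981, 1.0000)
after link 2: o_2 = (-2.8301, 5.0981, 0.0000)
after link 3: o_3 = (-2.3971, 4.8481, 0.8660)
after link 4: o_4 = (0.6029, 3.1160, -1.1340)
after link 5: o_5 = (5.4016, 4.4280, 0.9279)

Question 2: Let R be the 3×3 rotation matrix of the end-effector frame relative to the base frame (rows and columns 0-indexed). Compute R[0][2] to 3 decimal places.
End-effector z-axis (col 2 of R) = (0.6597,0.4356,0.6124)
R[0][2] = 0.6597

0.660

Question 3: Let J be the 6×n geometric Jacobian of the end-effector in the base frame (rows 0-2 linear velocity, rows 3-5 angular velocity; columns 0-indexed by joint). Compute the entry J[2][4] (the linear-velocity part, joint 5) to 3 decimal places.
prismatic axis z_4 = (0.6597,0.4356,0.6124)
J_v[:, 4] = z_4; J_ω[:, 4] = (0,0,0)
entry J[2][4] = 0.6124

0.612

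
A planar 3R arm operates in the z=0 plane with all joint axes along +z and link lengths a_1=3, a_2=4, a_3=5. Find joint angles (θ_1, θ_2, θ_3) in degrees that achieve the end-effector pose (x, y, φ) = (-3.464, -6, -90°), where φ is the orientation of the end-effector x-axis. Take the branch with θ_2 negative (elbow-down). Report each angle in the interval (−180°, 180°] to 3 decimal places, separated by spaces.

wrist centre = target − a_3·(cos φ, sin φ) = (-3.4640, -1.0000)
cos θ_2 = (12.9993−3²−4²)/(2·3·4) = -0.5000; θ_2 = -120.0019° (elbow-down)
β = atan2(-1.0000,-3.4640) = -163.8974°; ψ = atan2(-3.4640,0.9999) = -73.8994°
θ_1 = β − ψ = -89.9981°
θ_3 = φ − θ_1 − θ_2 = 120.0000° (wrapped to (-180°,180°])

-89.998 -120.002 120.000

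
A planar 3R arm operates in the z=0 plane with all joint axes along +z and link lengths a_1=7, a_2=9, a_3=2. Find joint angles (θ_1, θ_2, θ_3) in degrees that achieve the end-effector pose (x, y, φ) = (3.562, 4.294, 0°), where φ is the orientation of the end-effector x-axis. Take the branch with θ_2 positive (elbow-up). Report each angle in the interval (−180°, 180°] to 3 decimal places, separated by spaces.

-30.002 150.002 -120.001

wrist centre = target − a_3·(cos φ, sin φ) = (1.5620, 4.2940)
cos θ_2 = (20.8783−7²−9²)/(2·7·9) = -0.8660; θ_2 = 150.0023° (elbow-up)
β = atan2(4.2940,1.5620) = 70.0105°; ψ = atan2(4.4997,-0.7944) = 100.0123°
θ_1 = β − ψ = -30.0018°
θ_3 = φ − θ_1 − θ_2 = -120.0005° (wrapped to (-180°,180°])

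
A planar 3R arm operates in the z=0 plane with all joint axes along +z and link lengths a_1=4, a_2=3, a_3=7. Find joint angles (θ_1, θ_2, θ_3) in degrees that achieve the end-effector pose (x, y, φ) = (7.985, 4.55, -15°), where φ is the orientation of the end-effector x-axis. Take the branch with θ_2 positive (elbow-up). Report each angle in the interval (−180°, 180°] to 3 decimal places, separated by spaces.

59.997 45.006 -120.004

wrist centre = target − a_3·(cos φ, sin φ) = (1.2235, 6.3617)
cos θ_2 = (41.9687−4²−3²)/(2·4·3) = 0.7070; θ_2 = 45.0065° (elbow-up)
β = atan2(6.3617,1.2235) = 79.1135°; ψ = atan2(2.1216,6.1211) = 19.1163°
θ_1 = β − ψ = 59.9973°
θ_3 = φ − θ_1 − θ_2 = -120.0037° (wrapped to (-180°,180°])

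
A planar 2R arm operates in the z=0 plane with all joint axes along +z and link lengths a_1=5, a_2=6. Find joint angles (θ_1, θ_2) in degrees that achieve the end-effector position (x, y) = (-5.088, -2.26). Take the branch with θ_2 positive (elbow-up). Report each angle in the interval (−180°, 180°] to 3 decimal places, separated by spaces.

134.998 120.005

cos θ_2 = (30.9953−5²−6²)/(2·5·6) = -0.5001; θ_2 = 120.0051° (elbow-up)
β = atan2(-2.2600,-5.0880) = -156.0501°; ψ = atan2(5.1959,1.9995) = 68.9518°
θ_1 = β − ψ = -225.0018°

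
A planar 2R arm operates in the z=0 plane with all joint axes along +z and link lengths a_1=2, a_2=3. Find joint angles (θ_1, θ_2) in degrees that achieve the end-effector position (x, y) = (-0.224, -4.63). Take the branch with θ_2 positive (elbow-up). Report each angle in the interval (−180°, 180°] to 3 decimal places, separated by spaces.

cos θ_2 = (21.4871−2²−3²)/(2·2·3) = 0.7073; θ_2 = 44.9879° (elbow-up)
β = atan2(-4.6300,-0.2240) = -92.7698°; ψ = atan2(2.1209,4.1218) = 27.2283°
θ_1 = β − ψ = -119.9981°

-119.998 44.988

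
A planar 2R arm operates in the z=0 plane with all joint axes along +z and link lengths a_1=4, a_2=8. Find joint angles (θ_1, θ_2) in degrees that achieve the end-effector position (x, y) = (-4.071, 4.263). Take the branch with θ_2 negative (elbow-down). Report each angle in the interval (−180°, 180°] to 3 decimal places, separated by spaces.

cos θ_2 = (34.7462−4²−8²)/(2·4·8) = -0.7071; θ_2 = -134.9987° (elbow-down)
β = atan2(4.2630,-4.0710) = 133.6802°; ψ = atan2(-5.6570,-1.6567) = -106.3234°
θ_1 = β − ψ = 240.0036°

-119.996 -134.999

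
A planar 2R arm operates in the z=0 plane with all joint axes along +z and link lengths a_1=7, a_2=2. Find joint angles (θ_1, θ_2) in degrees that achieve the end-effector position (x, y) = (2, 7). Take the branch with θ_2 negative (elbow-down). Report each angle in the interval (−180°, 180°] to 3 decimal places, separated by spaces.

cos θ_2 = (53.0000−7²−2²)/(2·7·2) = 0.0000; θ_2 = -90.0000° (elbow-down)
β = atan2(7.0000,2.0000) = 74.0546°; ψ = atan2(-2.0000,7.0000) = -15.9454°
θ_1 = β − ψ = 90.0000°

90.000 -90.000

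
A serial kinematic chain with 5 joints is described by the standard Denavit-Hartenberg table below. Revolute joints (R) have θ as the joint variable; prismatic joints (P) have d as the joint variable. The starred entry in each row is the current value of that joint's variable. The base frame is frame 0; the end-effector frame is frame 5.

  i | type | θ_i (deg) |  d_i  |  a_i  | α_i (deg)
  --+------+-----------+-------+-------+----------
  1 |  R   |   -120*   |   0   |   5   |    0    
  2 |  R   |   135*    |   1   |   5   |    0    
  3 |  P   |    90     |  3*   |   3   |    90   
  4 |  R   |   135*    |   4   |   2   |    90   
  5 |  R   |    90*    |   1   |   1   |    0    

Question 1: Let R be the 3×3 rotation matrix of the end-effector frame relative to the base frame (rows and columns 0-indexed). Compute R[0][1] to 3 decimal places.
End-effector y-axis (col 1 of R) = (-0.1830,0.6830,-0.7071)
R[0][1] = -0.1830

-0.183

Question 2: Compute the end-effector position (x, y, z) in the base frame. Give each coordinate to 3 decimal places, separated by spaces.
after link 1: o_1 = (-2.5000, -4.3301, 0.0000)
after link 2: o_2 = (2.3296, -3.0360, 1.0000)
after link 3: o_3 = (1.5532, -0.1383, 4.0000)
after link 4: o_4 = (5.7829, -0.4690, 5.4142)
after link 5: o_5 = (6.5658, 0.4728, 6.1213)

6.566 0.473 6.121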